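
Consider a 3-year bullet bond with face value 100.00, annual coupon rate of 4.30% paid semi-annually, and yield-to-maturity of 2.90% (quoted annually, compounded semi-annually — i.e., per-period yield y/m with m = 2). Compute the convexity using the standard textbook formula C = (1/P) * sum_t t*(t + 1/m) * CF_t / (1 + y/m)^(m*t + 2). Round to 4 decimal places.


Answer: Convexity = 9.5237

Derivation:
Coupon per period c = face * coupon_rate / m = 2.150000
Periods per year m = 2; per-period yield y/m = 0.014500
Number of cashflows N = 6
Cashflows (t years, CF_t, discount factor 1/(1+y/m)^(m*t), PV):
  t = 0.5000: CF_t = 2.150000, DF = 0.985707, PV = 2.119271
  t = 1.0000: CF_t = 2.150000, DF = 0.971619, PV = 2.088980
  t = 1.5000: CF_t = 2.150000, DF = 0.957732, PV = 2.059123
  t = 2.0000: CF_t = 2.150000, DF = 0.944043, PV = 2.029693
  t = 2.5000: CF_t = 2.150000, DF = 0.930550, PV = 2.000683
  t = 3.0000: CF_t = 102.150000, DF = 0.917250, PV = 93.697081
Price P = sum_t PV_t = 103.994831
Convexity numerator sum_t t*(t + 1/m) * CF_t / (1+y/m)^(m*t + 2):
  t = 0.5000: term = 1.029562
  t = 1.0000: term = 3.044539
  t = 1.5000: term = 6.002048
  t = 2.0000: term = 9.860437
  t = 2.5000: term = 14.579256
  t = 3.0000: term = 955.897353
Convexity = (1/P) * sum = 990.413194 / 103.994831 = 9.523677


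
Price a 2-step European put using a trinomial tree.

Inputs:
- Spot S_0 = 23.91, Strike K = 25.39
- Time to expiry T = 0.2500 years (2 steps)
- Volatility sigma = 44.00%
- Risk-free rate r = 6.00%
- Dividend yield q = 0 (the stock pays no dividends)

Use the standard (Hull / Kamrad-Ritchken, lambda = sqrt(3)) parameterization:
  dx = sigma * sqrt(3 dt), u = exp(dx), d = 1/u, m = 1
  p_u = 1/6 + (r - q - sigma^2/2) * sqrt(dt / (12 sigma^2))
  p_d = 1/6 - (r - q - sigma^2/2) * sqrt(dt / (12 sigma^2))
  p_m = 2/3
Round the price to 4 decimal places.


dt = T/N = 0.125000; dx = sigma*sqrt(3*dt) = 0.269444
u = exp(dx) = 1.309236; d = 1/u = 0.763804
p_u = 0.158131, p_m = 0.666667, p_d = 0.175203
Discount per step: exp(-r*dt) = 0.992528
Stock lattice S(k, j) with j the centered position index:
  k=0: S(0,+0) = 23.9100
  k=1: S(1,-1) = 18.2626; S(1,+0) = 23.9100; S(1,+1) = 31.3038
  k=2: S(2,-2) = 13.9490; S(2,-1) = 18.2626; S(2,+0) = 23.9100; S(2,+1) = 31.3038; S(2,+2) = 40.9841
Terminal payoffs V(N, j) = max(K - S_T, 0):
  V(2,-2) = 11.440983; V(2,-1) = 7.127443; V(2,+0) = 1.480000; V(2,+1) = 0.000000; V(2,+2) = 0.000000
Backward induction: V(k, j) = exp(-r*dt) * [p_u * V(k+1, j+1) + p_m * V(k+1, j) + p_d * V(k+1, j-1)]
  V(1,-1) = exp(-r*dt) * [p_u*1.480000 + p_m*7.127443 + p_d*11.440983] = 6.937924
  V(1,+0) = exp(-r*dt) * [p_u*0.000000 + p_m*1.480000 + p_d*7.127443] = 2.218711
  V(1,+1) = exp(-r*dt) * [p_u*0.000000 + p_m*0.000000 + p_d*1.480000] = 0.257363
  V(0,+0) = exp(-r*dt) * [p_u*0.257363 + p_m*2.218711 + p_d*6.937924] = 2.714943

Answer: Price = V(0,0) = 2.7149


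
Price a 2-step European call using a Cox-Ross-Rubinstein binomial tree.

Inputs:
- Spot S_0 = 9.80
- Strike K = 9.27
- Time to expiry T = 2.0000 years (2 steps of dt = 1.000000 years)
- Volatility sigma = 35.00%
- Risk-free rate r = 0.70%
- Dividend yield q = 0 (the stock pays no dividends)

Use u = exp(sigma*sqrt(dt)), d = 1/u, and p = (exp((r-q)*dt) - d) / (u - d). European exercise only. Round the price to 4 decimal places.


Answer: Price = V(0,0) = 2.1035

Derivation:
dt = T/N = 1.000000
u = exp(sigma*sqrt(dt)) = 1.419068; d = 1/u = 0.704688
p = (exp((r-q)*dt) - d) / (u - d) = 0.423216
Discount per step: exp(-r*dt) = 0.993024
Stock lattice S(k, i) with i counting down-moves:
  k=0: S(0,0) = 9.8000
  k=1: S(1,0) = 13.9069; S(1,1) = 6.9059
  k=2: S(2,0) = 19.7348; S(2,1) = 9.8000; S(2,2) = 4.8665
Terminal payoffs V(N, i) = max(S_T - K, 0):
  V(2,0) = 10.464777; V(2,1) = 0.530000; V(2,2) = 0.000000
Backward induction: V(k, i) = exp(-r*dt) * [p * V(k+1, i) + (1-p) * V(k+1, i+1)].
  V(1,0) = exp(-r*dt) * [p*10.464777 + (1-p)*0.530000] = 4.701525
  V(1,1) = exp(-r*dt) * [p*0.530000 + (1-p)*0.000000] = 0.222740
  V(0,0) = exp(-r*dt) * [p*4.701525 + (1-p)*0.222740] = 2.103455


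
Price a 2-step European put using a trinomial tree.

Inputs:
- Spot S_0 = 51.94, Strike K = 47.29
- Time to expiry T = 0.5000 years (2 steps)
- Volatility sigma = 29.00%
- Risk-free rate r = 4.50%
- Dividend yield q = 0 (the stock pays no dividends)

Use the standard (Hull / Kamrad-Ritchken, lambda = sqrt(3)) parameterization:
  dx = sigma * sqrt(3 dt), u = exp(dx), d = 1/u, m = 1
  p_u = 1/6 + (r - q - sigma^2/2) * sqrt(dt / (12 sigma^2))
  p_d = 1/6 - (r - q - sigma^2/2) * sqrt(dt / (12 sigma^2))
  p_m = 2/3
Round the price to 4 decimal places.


Answer: Price = V(0,0) = 1.9061

Derivation:
dt = T/N = 0.250000; dx = sigma*sqrt(3*dt) = 0.251147
u = exp(dx) = 1.285500; d = 1/u = 0.777908
p_u = 0.168135, p_m = 0.666667, p_d = 0.165198
Discount per step: exp(-r*dt) = 0.988813
Stock lattice S(k, j) with j the centered position index:
  k=0: S(0,+0) = 51.9400
  k=1: S(1,-1) = 40.4045; S(1,+0) = 51.9400; S(1,+1) = 66.7688
  k=2: S(2,-2) = 31.4310; S(2,-1) = 40.4045; S(2,+0) = 51.9400; S(2,+1) = 66.7688; S(2,+2) = 85.8313
Terminal payoffs V(N, j) = max(K - S_T, 0):
  V(2,-2) = 15.859006; V(2,-1) = 6.885473; V(2,+0) = 0.000000; V(2,+1) = 0.000000; V(2,+2) = 0.000000
Backward induction: V(k, j) = exp(-r*dt) * [p_u * V(k+1, j+1) + p_m * V(k+1, j) + p_d * V(k+1, j-1)]
  V(1,-1) = exp(-r*dt) * [p_u*0.000000 + p_m*6.885473 + p_d*15.859006] = 7.129538
  V(1,+0) = exp(-r*dt) * [p_u*0.000000 + p_m*0.000000 + p_d*6.885473] = 1.124744
  V(1,+1) = exp(-r*dt) * [p_u*0.000000 + p_m*0.000000 + p_d*0.000000] = 0.000000
  V(0,+0) = exp(-r*dt) * [p_u*0.000000 + p_m*1.124744 + p_d*7.129538] = 1.906054


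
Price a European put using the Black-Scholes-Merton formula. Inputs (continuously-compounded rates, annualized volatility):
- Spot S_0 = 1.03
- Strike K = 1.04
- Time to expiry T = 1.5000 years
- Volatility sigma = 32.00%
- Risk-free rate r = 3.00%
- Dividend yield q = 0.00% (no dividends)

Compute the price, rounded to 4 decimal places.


Answer: Price = 0.1400

Derivation:
d1 = (ln(S/K) + (r - q + 0.5*sigma^2) * T) / (sigma * sqrt(T)) = 0.28612614
d2 = d1 - sigma * sqrt(T) = -0.10579221
exp(-rT) = 0.95599748; exp(-qT) = 1.00000000
P = K * exp(-rT) * N(-d2) - S_0 * exp(-qT) * N(-d1)
N(-d1) = 0.38739075; N(-d2) = 0.54212639
P = 1.0400 * 0.95599748 * 0.54212639 - 1.0300 * 1.00000000 * 0.38739075 = 0.1400


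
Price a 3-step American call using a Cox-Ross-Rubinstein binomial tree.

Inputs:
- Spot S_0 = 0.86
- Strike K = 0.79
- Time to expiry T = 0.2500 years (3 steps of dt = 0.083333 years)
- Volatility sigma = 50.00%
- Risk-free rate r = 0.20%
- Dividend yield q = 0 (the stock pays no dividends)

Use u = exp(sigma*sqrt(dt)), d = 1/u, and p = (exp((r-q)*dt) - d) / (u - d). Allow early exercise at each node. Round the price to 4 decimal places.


dt = T/N = 0.083333
u = exp(sigma*sqrt(dt)) = 1.155274; d = 1/u = 0.865596
p = (exp((r-q)*dt) - d) / (u - d) = 0.464554
Discount per step: exp(-r*dt) = 0.999833
Stock lattice S(k, i) with i counting down-moves:
  k=0: S(0,0) = 0.8600
  k=1: S(1,0) = 0.9935; S(1,1) = 0.7444
  k=2: S(2,0) = 1.1478; S(2,1) = 0.8600; S(2,2) = 0.6444
  k=3: S(3,0) = 1.3260; S(3,1) = 0.9935; S(3,2) = 0.7444; S(3,3) = 0.5578
Terminal payoffs V(N, i) = max(S_T - K, 0):
  V(3,0) = 0.536030; V(3,1) = 0.203536; V(3,2) = 0.000000; V(3,3) = 0.000000
Backward induction: V(k, i) = exp(-r*dt) * [p * V(k+1, i) + (1-p) * V(k+1, i+1)]; then take max(V_cont, immediate exercise) for American.
  V(2,0) = exp(-r*dt) * [p*0.536030 + (1-p)*0.203536] = 0.357938; exercise = 0.357806; V(2,0) = max -> 0.357938
  V(2,1) = exp(-r*dt) * [p*0.203536 + (1-p)*0.000000] = 0.094537; exercise = 0.070000; V(2,1) = max -> 0.094537
  V(2,2) = exp(-r*dt) * [p*0.000000 + (1-p)*0.000000] = 0.000000; exercise = 0.000000; V(2,2) = max -> 0.000000
  V(1,0) = exp(-r*dt) * [p*0.357938 + (1-p)*0.094537] = 0.216865; exercise = 0.203536; V(1,0) = max -> 0.216865
  V(1,1) = exp(-r*dt) * [p*0.094537 + (1-p)*0.000000] = 0.043910; exercise = 0.000000; V(1,1) = max -> 0.043910
  V(0,0) = exp(-r*dt) * [p*0.216865 + (1-p)*0.043910] = 0.124236; exercise = 0.070000; V(0,0) = max -> 0.124236

Answer: Price = V(0,0) = 0.1242


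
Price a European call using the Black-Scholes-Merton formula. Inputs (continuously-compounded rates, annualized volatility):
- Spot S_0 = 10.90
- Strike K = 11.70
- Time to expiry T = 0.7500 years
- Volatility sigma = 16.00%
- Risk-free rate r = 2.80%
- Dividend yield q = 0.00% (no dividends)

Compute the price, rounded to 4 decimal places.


d1 = (ln(S/K) + (r - q + 0.5*sigma^2) * T) / (sigma * sqrt(T)) = -0.29030653
d2 = d1 - sigma * sqrt(T) = -0.42887059
exp(-rT) = 0.97921896; exp(-qT) = 1.00000000
C = S_0 * exp(-qT) * N(d1) - K * exp(-rT) * N(d2)
N(d1) = 0.38579087; N(d2) = 0.33400870
C = 10.9000 * 1.00000000 * 0.38579087 - 11.7000 * 0.97921896 * 0.33400870 = 0.3784

Answer: Price = 0.3784


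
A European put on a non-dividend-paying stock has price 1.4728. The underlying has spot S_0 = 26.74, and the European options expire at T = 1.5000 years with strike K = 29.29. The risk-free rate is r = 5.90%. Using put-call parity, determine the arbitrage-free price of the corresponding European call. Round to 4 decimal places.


Put-call parity: C - P = S_0 * exp(-qT) - K * exp(-rT).
S_0 * exp(-qT) = 26.7400 * 1.00000000 = 26.74000000
K * exp(-rT) = 29.2900 * 0.91530311 = 26.80922811
C = P + S*exp(-qT) - K*exp(-rT)
C = 1.4728 + 26.74000000 - 26.80922811 = 1.4036

Answer: Call price = 1.4036


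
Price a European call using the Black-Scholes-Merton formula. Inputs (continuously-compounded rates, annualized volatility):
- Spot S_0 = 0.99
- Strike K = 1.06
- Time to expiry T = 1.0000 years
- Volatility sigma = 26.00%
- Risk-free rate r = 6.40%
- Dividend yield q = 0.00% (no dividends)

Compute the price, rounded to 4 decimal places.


Answer: Price = 0.1005

Derivation:
d1 = (ln(S/K) + (r - q + 0.5*sigma^2) * T) / (sigma * sqrt(T)) = 0.11338752
d2 = d1 - sigma * sqrt(T) = -0.14661248
exp(-rT) = 0.93800500; exp(-qT) = 1.00000000
C = S_0 * exp(-qT) * N(d1) - K * exp(-rT) * N(d2)
N(d1) = 0.54513833; N(d2) = 0.44171895
C = 0.9900 * 1.00000000 * 0.54513833 - 1.0600 * 0.93800500 * 0.44171895 = 0.1005


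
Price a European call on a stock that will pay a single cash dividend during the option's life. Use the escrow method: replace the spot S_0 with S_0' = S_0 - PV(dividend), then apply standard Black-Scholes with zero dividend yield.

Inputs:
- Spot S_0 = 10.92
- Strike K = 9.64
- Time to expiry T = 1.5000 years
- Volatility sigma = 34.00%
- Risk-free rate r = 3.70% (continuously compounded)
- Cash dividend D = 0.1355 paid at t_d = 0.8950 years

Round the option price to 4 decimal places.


PV(D) = D * exp(-r * t_d) = 0.1355 * 0.96742730 = 0.13108640
S_0' = S_0 - PV(D) = 10.9200 - 0.13108640 = 10.78891360
d1 = (ln(S_0'/K) + (r + sigma^2/2)*T) / (sigma*sqrt(T)) = 0.61188729
d2 = d1 - sigma*sqrt(T) = 0.19547404
exp(-rT) = 0.94601202
N(d1) = 0.72969384; N(d2) = 0.57748907
C = S_0' * N(d1) - K * exp(-rT) * N(d2) = 10.78891360 * 0.72969384 - 9.6400 * 0.94601202 * 0.57748907 = 2.6062

Answer: Price = 2.6062


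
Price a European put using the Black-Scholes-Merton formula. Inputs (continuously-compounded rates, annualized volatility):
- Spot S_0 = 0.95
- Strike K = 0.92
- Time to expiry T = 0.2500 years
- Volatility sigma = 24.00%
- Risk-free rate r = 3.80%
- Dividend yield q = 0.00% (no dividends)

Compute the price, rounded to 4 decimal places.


d1 = (ln(S/K) + (r - q + 0.5*sigma^2) * T) / (sigma * sqrt(T)) = 0.40656929
d2 = d1 - sigma * sqrt(T) = 0.28656929
exp(-rT) = 0.99054498; exp(-qT) = 1.00000000
P = K * exp(-rT) * N(-d2) - S_0 * exp(-qT) * N(-d1)
N(-d1) = 0.34216218; N(-d2) = 0.38722107
P = 0.9200 * 0.99054498 * 0.38722107 - 0.9500 * 1.00000000 * 0.34216218 = 0.0278

Answer: Price = 0.0278


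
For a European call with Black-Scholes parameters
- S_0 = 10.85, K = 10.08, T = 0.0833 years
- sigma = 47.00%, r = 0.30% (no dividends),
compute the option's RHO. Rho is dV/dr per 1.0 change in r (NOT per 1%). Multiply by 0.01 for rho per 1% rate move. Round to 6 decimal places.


d1 = 0.6123265399; d2 = 0.4766763648
phi(d1) = 0.3307440621; exp(-qT) = 1.0000000000; exp(-rT) = 0.9997501312
N(d2) = 0.6832037022
Rho = K*T*exp(-rT)*N(d2) = 10.0800 * 0.0833 * 0.9997501312 * 0.6832037022 = 0.573518

Answer: Rho = 0.573518


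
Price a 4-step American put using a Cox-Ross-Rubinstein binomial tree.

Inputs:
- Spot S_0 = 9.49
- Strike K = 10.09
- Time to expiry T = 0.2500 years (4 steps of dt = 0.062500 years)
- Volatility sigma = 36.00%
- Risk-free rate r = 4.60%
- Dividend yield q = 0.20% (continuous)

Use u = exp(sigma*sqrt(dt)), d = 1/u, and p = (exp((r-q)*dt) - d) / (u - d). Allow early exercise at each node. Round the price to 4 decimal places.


dt = T/N = 0.062500
u = exp(sigma*sqrt(dt)) = 1.094174; d = 1/u = 0.913931
p = (exp((r-q)*dt) - d) / (u - d) = 0.492793
Discount per step: exp(-r*dt) = 0.997129
Stock lattice S(k, i) with i counting down-moves:
  k=0: S(0,0) = 9.4900
  k=1: S(1,0) = 10.3837; S(1,1) = 8.6732
  k=2: S(2,0) = 11.3616; S(2,1) = 9.4900; S(2,2) = 7.9267
  k=3: S(3,0) = 12.4316; S(3,1) = 10.3837; S(3,2) = 8.6732; S(3,3) = 7.2445
  k=4: S(4,0) = 13.6023; S(4,1) = 11.3616; S(4,2) = 9.4900; S(4,3) = 7.9267; S(4,4) = 6.6209
Terminal payoffs V(N, i) = max(K - S_T, 0):
  V(4,0) = 0.000000; V(4,1) = 0.000000; V(4,2) = 0.600000; V(4,3) = 2.163286; V(4,4) = 3.469052
Backward induction: V(k, i) = exp(-r*dt) * [p * V(k+1, i) + (1-p) * V(k+1, i+1)]; then take max(V_cont, immediate exercise) for American.
  V(3,0) = exp(-r*dt) * [p*0.000000 + (1-p)*0.000000] = 0.000000; exercise = 0.000000; V(3,0) = max -> 0.000000
  V(3,1) = exp(-r*dt) * [p*0.000000 + (1-p)*0.600000] = 0.303450; exercise = 0.000000; V(3,1) = max -> 0.303450
  V(3,2) = exp(-r*dt) * [p*0.600000 + (1-p)*2.163286] = 1.388910; exercise = 1.416793; V(3,2) = max -> 1.416793
  V(3,3) = exp(-r*dt) * [p*2.163286 + (1-p)*3.469052] = 2.817467; exercise = 2.845529; V(3,3) = max -> 2.845529
  V(2,0) = exp(-r*dt) * [p*0.000000 + (1-p)*0.303450] = 0.153470; exercise = 0.000000; V(2,0) = max -> 0.153470
  V(2,1) = exp(-r*dt) * [p*0.303450 + (1-p)*1.416793] = 0.865653; exercise = 0.600000; V(2,1) = max -> 0.865653
  V(2,2) = exp(-r*dt) * [p*1.416793 + (1-p)*2.845529] = 2.135309; exercise = 2.163286; V(2,2) = max -> 2.163286
  V(1,0) = exp(-r*dt) * [p*0.153470 + (1-p)*0.865653] = 0.513216; exercise = 0.000000; V(1,0) = max -> 0.513216
  V(1,1) = exp(-r*dt) * [p*0.865653 + (1-p)*2.163286] = 1.519446; exercise = 1.416793; V(1,1) = max -> 1.519446
  V(0,0) = exp(-r*dt) * [p*0.513216 + (1-p)*1.519446] = 1.020644; exercise = 0.600000; V(0,0) = max -> 1.020644

Answer: Price = V(0,0) = 1.0206


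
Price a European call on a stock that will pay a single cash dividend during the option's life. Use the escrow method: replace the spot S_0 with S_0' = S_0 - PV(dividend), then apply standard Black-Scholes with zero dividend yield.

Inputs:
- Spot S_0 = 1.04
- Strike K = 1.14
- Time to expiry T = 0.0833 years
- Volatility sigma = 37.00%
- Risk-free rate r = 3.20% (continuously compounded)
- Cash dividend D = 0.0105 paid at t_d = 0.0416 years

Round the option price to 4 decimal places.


PV(D) = D * exp(-r * t_d) = 0.0105 * 0.99866969 = 0.01048603
S_0' = S_0 - PV(D) = 1.0400 - 0.01048603 = 1.02951397
d1 = (ln(S_0'/K) + (r + sigma^2/2)*T) / (sigma*sqrt(T)) = -0.87625557
d2 = d1 - sigma*sqrt(T) = -0.98304401
exp(-rT) = 0.99733795
N(d1) = 0.19044556; N(d2) = 0.16279289
C = S_0' * N(d1) - K * exp(-rT) * N(d2) = 1.02951397 * 0.19044556 - 1.1400 * 0.99733795 * 0.16279289 = 0.0110

Answer: Price = 0.0110


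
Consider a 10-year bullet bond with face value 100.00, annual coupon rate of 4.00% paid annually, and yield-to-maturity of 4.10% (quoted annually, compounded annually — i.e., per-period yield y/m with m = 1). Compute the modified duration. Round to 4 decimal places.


Coupon per period c = face * coupon_rate / m = 4.000000
Periods per year m = 1; per-period yield y/m = 0.041000
Number of cashflows N = 10
Cashflows (t years, CF_t, discount factor 1/(1+y/m)^(m*t), PV):
  t = 1.0000: CF_t = 4.000000, DF = 0.960615, PV = 3.842459
  t = 2.0000: CF_t = 4.000000, DF = 0.922781, PV = 3.691123
  t = 3.0000: CF_t = 4.000000, DF = 0.886437, PV = 3.545747
  t = 4.0000: CF_t = 4.000000, DF = 0.851524, PV = 3.406097
  t = 5.0000: CF_t = 4.000000, DF = 0.817987, PV = 3.271948
  t = 6.0000: CF_t = 4.000000, DF = 0.785770, PV = 3.143081
  t = 7.0000: CF_t = 4.000000, DF = 0.754823, PV = 3.019290
  t = 8.0000: CF_t = 4.000000, DF = 0.725094, PV = 2.900375
  t = 9.0000: CF_t = 4.000000, DF = 0.696536, PV = 2.786143
  t = 10.0000: CF_t = 104.000000, DF = 0.669103, PV = 69.586668
Price P = sum_t PV_t = 99.192933
First compute Macaulay numerator sum_t t * PV_t:
  t * PV_t at t = 1.0000: 3.842459
  t * PV_t at t = 2.0000: 7.382246
  t * PV_t at t = 3.0000: 10.637242
  t * PV_t at t = 4.0000: 13.624390
  t * PV_t at t = 5.0000: 16.359738
  t * PV_t at t = 6.0000: 18.858488
  t * PV_t at t = 7.0000: 21.135033
  t * PV_t at t = 8.0000: 23.203000
  t * PV_t at t = 9.0000: 25.075288
  t * PV_t at t = 10.0000: 695.866684
Macaulay duration D = 835.984569 / 99.192933 = 8.427864
Modified duration = D / (1 + y/m) = 8.427864 / (1 + 0.041000) = 8.095931

Answer: Modified duration = 8.0959


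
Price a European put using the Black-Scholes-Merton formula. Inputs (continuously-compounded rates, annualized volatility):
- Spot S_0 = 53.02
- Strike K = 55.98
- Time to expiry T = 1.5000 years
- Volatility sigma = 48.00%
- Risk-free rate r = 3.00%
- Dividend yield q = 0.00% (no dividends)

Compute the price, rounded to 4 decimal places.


d1 = (ln(S/K) + (r - q + 0.5*sigma^2) * T) / (sigma * sqrt(T)) = 0.27807614
d2 = d1 - sigma * sqrt(T) = -0.30980140
exp(-rT) = 0.95599748; exp(-qT) = 1.00000000
P = K * exp(-rT) * N(-d2) - S_0 * exp(-qT) * N(-d1)
N(-d1) = 0.39047696; N(-d2) = 0.62164401
P = 55.9800 * 0.95599748 * 0.62164401 - 53.0200 * 1.00000000 * 0.39047696 = 12.5653

Answer: Price = 12.5653


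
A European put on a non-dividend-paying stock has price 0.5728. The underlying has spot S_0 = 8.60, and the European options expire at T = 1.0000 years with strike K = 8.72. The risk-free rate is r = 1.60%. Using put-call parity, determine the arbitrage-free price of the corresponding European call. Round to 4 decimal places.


Answer: Call price = 0.5912

Derivation:
Put-call parity: C - P = S_0 * exp(-qT) - K * exp(-rT).
S_0 * exp(-qT) = 8.6000 * 1.00000000 = 8.60000000
K * exp(-rT) = 8.7200 * 0.98412732 = 8.58159023
C = P + S*exp(-qT) - K*exp(-rT)
C = 0.5728 + 8.60000000 - 8.58159023 = 0.5912


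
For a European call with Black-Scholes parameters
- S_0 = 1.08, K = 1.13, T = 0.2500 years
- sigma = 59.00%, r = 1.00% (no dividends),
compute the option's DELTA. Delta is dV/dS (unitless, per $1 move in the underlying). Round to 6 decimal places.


Answer: Delta = 0.501022

Derivation:
d1 = 0.0025624014; d2 = -0.2924375986
phi(d1) = 0.3989409707; exp(-qT) = 1.0000000000; exp(-rT) = 0.9975031224
N(d1) = 0.5010222491
Delta = exp(-qT) * N(d1) = 1.0000000000 * 0.5010222491 = 0.501022


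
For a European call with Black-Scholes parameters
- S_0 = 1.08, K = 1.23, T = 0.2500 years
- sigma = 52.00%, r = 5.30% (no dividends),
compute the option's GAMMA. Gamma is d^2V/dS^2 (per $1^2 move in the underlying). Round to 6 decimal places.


d1 = -0.3192428010; d2 = -0.5792428010
phi(d1) = 0.3791222691; exp(-qT) = 1.0000000000; exp(-rT) = 0.9868373948
Gamma = exp(-qT) * phi(d1) / (S * sigma * sqrt(T)) = 1.0000000000 * 0.3791222691 / (1.0800 * 0.5200 * 0.5000000000) = 1.350151

Answer: Gamma = 1.350151


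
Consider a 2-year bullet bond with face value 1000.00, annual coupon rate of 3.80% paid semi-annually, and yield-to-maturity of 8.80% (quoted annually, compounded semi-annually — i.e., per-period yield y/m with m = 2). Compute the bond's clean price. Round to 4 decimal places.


Answer: Price = 910.1016

Derivation:
Coupon per period c = face * coupon_rate / m = 19.000000
Periods per year m = 2; per-period yield y/m = 0.044000
Number of cashflows N = 4
Cashflows (t years, CF_t, discount factor 1/(1+y/m)^(m*t), PV):
  t = 0.5000: CF_t = 19.000000, DF = 0.957854, PV = 18.199234
  t = 1.0000: CF_t = 19.000000, DF = 0.917485, PV = 17.432216
  t = 1.5000: CF_t = 19.000000, DF = 0.878817, PV = 16.697525
  t = 2.0000: CF_t = 1019.000000, DF = 0.841779, PV = 857.772639
Price P = sum_t PV_t = 910.101614


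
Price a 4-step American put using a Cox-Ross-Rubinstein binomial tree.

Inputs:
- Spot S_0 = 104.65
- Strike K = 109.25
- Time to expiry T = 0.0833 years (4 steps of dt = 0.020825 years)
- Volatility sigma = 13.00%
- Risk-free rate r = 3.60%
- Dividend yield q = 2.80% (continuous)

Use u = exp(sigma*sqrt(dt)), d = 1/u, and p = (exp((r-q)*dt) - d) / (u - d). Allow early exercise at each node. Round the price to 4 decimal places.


Answer: Price = V(0,0) = 4.7836

Derivation:
dt = T/N = 0.020825
u = exp(sigma*sqrt(dt)) = 1.018937; d = 1/u = 0.981415
p = (exp((r-q)*dt) - d) / (u - d) = 0.499750
Discount per step: exp(-r*dt) = 0.999251
Stock lattice S(k, i) with i counting down-moves:
  k=0: S(0,0) = 104.6500
  k=1: S(1,0) = 106.6318; S(1,1) = 102.7051
  k=2: S(2,0) = 108.6511; S(2,1) = 104.6500; S(2,2) = 100.7963
  k=3: S(3,0) = 110.7086; S(3,1) = 106.6318; S(3,2) = 102.7051; S(3,3) = 98.9229
  k=4: S(4,0) = 112.8051; S(4,1) = 108.6511; S(4,2) = 104.6500; S(4,3) = 100.7963; S(4,4) = 97.0844
Terminal payoffs V(N, i) = max(K - S_T, 0):
  V(4,0) = 0.000000; V(4,1) = 0.598913; V(4,2) = 4.600000; V(4,3) = 8.453746; V(4,4) = 12.165578
Backward induction: V(k, i) = exp(-r*dt) * [p * V(k+1, i) + (1-p) * V(k+1, i+1)]; then take max(V_cont, immediate exercise) for American.
  V(3,0) = exp(-r*dt) * [p*0.000000 + (1-p)*0.598913] = 0.299381; exercise = 0.000000; V(3,0) = max -> 0.299381
  V(3,1) = exp(-r*dt) * [p*0.598913 + (1-p)*4.600000] = 2.598506; exercise = 2.618221; V(3,1) = max -> 2.618221
  V(3,2) = exp(-r*dt) * [p*4.600000 + (1-p)*8.453746] = 6.522943; exercise = 6.544947; V(3,2) = max -> 6.544947
  V(3,3) = exp(-r*dt) * [p*8.453746 + (1-p)*12.165578] = 10.302862; exercise = 10.327070; V(3,3) = max -> 10.327070
  V(2,0) = exp(-r*dt) * [p*0.299381 + (1-p)*2.618221] = 1.458286; exercise = 0.598913; V(2,0) = max -> 1.458286
  V(2,1) = exp(-r*dt) * [p*2.618221 + (1-p)*6.544947] = 4.579130; exercise = 4.600000; V(2,1) = max -> 4.600000
  V(2,2) = exp(-r*dt) * [p*6.544947 + (1-p)*10.327070] = 8.430630; exercise = 8.453746; V(2,2) = max -> 8.453746
  V(1,0) = exp(-r*dt) * [p*1.458286 + (1-p)*4.600000] = 3.027656; exercise = 2.618221; V(1,0) = max -> 3.027656
  V(1,1) = exp(-r*dt) * [p*4.600000 + (1-p)*8.453746] = 6.522943; exercise = 6.544947; V(1,1) = max -> 6.544947
  V(0,0) = exp(-r*dt) * [p*3.027656 + (1-p)*6.544947] = 4.783592; exercise = 4.600000; V(0,0) = max -> 4.783592


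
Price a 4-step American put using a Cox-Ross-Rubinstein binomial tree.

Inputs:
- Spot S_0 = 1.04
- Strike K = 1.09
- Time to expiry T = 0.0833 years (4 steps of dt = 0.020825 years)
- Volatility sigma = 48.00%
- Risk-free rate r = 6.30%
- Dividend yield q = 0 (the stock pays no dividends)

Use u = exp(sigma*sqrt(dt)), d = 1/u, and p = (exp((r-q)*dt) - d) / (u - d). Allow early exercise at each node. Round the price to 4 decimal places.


dt = T/N = 0.020825
u = exp(sigma*sqrt(dt)) = 1.071724; d = 1/u = 0.933076
p = (exp((r-q)*dt) - d) / (u - d) = 0.492159
Discount per step: exp(-r*dt) = 0.998689
Stock lattice S(k, i) with i counting down-moves:
  k=0: S(0,0) = 1.0400
  k=1: S(1,0) = 1.1146; S(1,1) = 0.9704
  k=2: S(2,0) = 1.1945; S(2,1) = 1.0400; S(2,2) = 0.9055
  k=3: S(3,0) = 1.2802; S(3,1) = 1.1146; S(3,2) = 0.9704; S(3,3) = 0.8449
  k=4: S(4,0) = 1.3720; S(4,1) = 1.1945; S(4,2) = 1.0400; S(4,3) = 0.9055; S(4,4) = 0.7883
Terminal payoffs V(N, i) = max(K - S_T, 0):
  V(4,0) = 0.000000; V(4,1) = 0.000000; V(4,2) = 0.050000; V(4,3) = 0.184543; V(4,4) = 0.301681
Backward induction: V(k, i) = exp(-r*dt) * [p * V(k+1, i) + (1-p) * V(k+1, i+1)]; then take max(V_cont, immediate exercise) for American.
  V(3,0) = exp(-r*dt) * [p*0.000000 + (1-p)*0.000000] = 0.000000; exercise = 0.000000; V(3,0) = max -> 0.000000
  V(3,1) = exp(-r*dt) * [p*0.000000 + (1-p)*0.050000] = 0.025359; exercise = 0.000000; V(3,1) = max -> 0.025359
  V(3,2) = exp(-r*dt) * [p*0.050000 + (1-p)*0.184543] = 0.118171; exercise = 0.119601; V(3,2) = max -> 0.119601
  V(3,3) = exp(-r*dt) * [p*0.184543 + (1-p)*0.301681] = 0.243710; exercise = 0.245140; V(3,3) = max -> 0.245140
  V(2,0) = exp(-r*dt) * [p*0.000000 + (1-p)*0.025359] = 0.012861; exercise = 0.000000; V(2,0) = max -> 0.012861
  V(2,1) = exp(-r*dt) * [p*0.025359 + (1-p)*0.119601] = 0.073123; exercise = 0.050000; V(2,1) = max -> 0.073123
  V(2,2) = exp(-r*dt) * [p*0.119601 + (1-p)*0.245140] = 0.183114; exercise = 0.184543; V(2,2) = max -> 0.184543
  V(1,0) = exp(-r*dt) * [p*0.012861 + (1-p)*0.073123] = 0.043408; exercise = 0.000000; V(1,0) = max -> 0.043408
  V(1,1) = exp(-r*dt) * [p*0.073123 + (1-p)*0.184543] = 0.129536; exercise = 0.119601; V(1,1) = max -> 0.129536
  V(0,0) = exp(-r*dt) * [p*0.043408 + (1-p)*0.129536] = 0.087033; exercise = 0.050000; V(0,0) = max -> 0.087033

Answer: Price = V(0,0) = 0.0870


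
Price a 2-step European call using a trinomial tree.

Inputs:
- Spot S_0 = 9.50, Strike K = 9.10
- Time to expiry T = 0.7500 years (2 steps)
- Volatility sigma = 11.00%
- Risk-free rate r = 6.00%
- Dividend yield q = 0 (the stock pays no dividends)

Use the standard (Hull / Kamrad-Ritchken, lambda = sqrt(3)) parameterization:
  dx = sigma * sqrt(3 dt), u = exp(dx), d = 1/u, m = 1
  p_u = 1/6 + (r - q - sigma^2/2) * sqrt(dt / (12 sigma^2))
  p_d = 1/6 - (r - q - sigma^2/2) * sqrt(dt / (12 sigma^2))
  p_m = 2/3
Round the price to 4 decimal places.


Answer: Price = V(0,0) = 0.8721

Derivation:
dt = T/N = 0.375000; dx = sigma*sqrt(3*dt) = 0.116673
u = exp(dx) = 1.123751; d = 1/u = 0.889876
p_u = 0.253368, p_m = 0.666667, p_d = 0.079966
Discount per step: exp(-r*dt) = 0.977751
Stock lattice S(k, j) with j the centered position index:
  k=0: S(0,+0) = 9.5000
  k=1: S(1,-1) = 8.4538; S(1,+0) = 9.5000; S(1,+1) = 10.6756
  k=2: S(2,-2) = 7.5229; S(2,-1) = 8.4538; S(2,+0) = 9.5000; S(2,+1) = 10.6756; S(2,+2) = 11.9968
Terminal payoffs V(N, j) = max(S_T - K, 0):
  V(2,-2) = 0.000000; V(2,-1) = 0.000000; V(2,+0) = 0.400000; V(2,+1) = 1.575639; V(2,+2) = 2.896765
Backward induction: V(k, j) = exp(-r*dt) * [p_u * V(k+1, j+1) + p_m * V(k+1, j) + p_d * V(k+1, j-1)]
  V(1,-1) = exp(-r*dt) * [p_u*0.400000 + p_m*0.000000 + p_d*0.000000] = 0.099092
  V(1,+0) = exp(-r*dt) * [p_u*1.575639 + p_m*0.400000 + p_d*0.000000] = 0.651067
  V(1,+1) = exp(-r*dt) * [p_u*2.896765 + p_m*1.575639 + p_d*0.400000] = 1.775947
  V(0,+0) = exp(-r*dt) * [p_u*1.775947 + p_m*0.651067 + p_d*0.099092] = 0.872092


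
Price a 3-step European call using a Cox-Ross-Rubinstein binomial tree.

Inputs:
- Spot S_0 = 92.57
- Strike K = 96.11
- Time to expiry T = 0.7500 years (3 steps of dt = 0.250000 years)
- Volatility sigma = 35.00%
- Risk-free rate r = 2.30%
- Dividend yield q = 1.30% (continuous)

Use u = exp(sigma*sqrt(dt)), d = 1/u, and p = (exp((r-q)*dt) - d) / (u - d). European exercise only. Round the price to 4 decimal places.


dt = T/N = 0.250000
u = exp(sigma*sqrt(dt)) = 1.191246; d = 1/u = 0.839457
p = (exp((r-q)*dt) - d) / (u - d) = 0.463477
Discount per step: exp(-r*dt) = 0.994266
Stock lattice S(k, i) with i counting down-moves:
  k=0: S(0,0) = 92.5700
  k=1: S(1,0) = 110.2737; S(1,1) = 77.7085
  k=2: S(2,0) = 131.3631; S(2,1) = 92.5700; S(2,2) = 65.2330
  k=3: S(3,0) = 156.4858; S(3,1) = 110.2737; S(3,2) = 77.7085; S(3,3) = 54.7603
Terminal payoffs V(N, i) = max(S_T - K, 0):
  V(3,0) = 60.375776; V(3,1) = 14.163662; V(3,2) = 0.000000; V(3,3) = 0.000000
Backward induction: V(k, i) = exp(-r*dt) * [p * V(k+1, i) + (1-p) * V(k+1, i+1)].
  V(2,0) = exp(-r*dt) * [p*60.375776 + (1-p)*14.163662] = 35.377893
  V(2,1) = exp(-r*dt) * [p*14.163662 + (1-p)*0.000000] = 6.526890
  V(2,2) = exp(-r*dt) * [p*0.000000 + (1-p)*0.000000] = 0.000000
  V(1,0) = exp(-r*dt) * [p*35.377893 + (1-p)*6.526890] = 19.784570
  V(1,1) = exp(-r*dt) * [p*6.526890 + (1-p)*0.000000] = 3.007718
  V(0,0) = exp(-r*dt) * [p*19.784570 + (1-p)*3.007718] = 10.721571

Answer: Price = V(0,0) = 10.7216


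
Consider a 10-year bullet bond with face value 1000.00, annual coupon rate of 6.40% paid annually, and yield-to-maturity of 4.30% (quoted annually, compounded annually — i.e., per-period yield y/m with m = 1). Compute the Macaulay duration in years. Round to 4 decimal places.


Answer: Macaulay duration = 7.8776 years

Derivation:
Coupon per period c = face * coupon_rate / m = 64.000000
Periods per year m = 1; per-period yield y/m = 0.043000
Number of cashflows N = 10
Cashflows (t years, CF_t, discount factor 1/(1+y/m)^(m*t), PV):
  t = 1.0000: CF_t = 64.000000, DF = 0.958773, PV = 61.361457
  t = 2.0000: CF_t = 64.000000, DF = 0.919245, PV = 58.831694
  t = 3.0000: CF_t = 64.000000, DF = 0.881347, PV = 56.406227
  t = 4.0000: CF_t = 64.000000, DF = 0.845012, PV = 54.080754
  t = 5.0000: CF_t = 64.000000, DF = 0.810174, PV = 51.851155
  t = 6.0000: CF_t = 64.000000, DF = 0.776773, PV = 49.713475
  t = 7.0000: CF_t = 64.000000, DF = 0.744749, PV = 47.663926
  t = 8.0000: CF_t = 64.000000, DF = 0.714045, PV = 45.698875
  t = 9.0000: CF_t = 64.000000, DF = 0.684607, PV = 43.814837
  t = 10.0000: CF_t = 1064.000000, DF = 0.656382, PV = 698.390855
Price P = sum_t PV_t = 1167.813255
Macaulay numerator sum_t t * PV_t:
  t * PV_t at t = 1.0000: 61.361457
  t * PV_t at t = 2.0000: 117.663389
  t * PV_t at t = 3.0000: 169.218680
  t * PV_t at t = 4.0000: 216.323017
  t * PV_t at t = 5.0000: 259.255773
  t * PV_t at t = 6.0000: 298.280851
  t * PV_t at t = 7.0000: 333.647485
  t * PV_t at t = 8.0000: 365.590998
  t * PV_t at t = 9.0000: 394.333531
  t * PV_t at t = 10.0000: 6983.908546
Macaulay duration D = (sum_t t * PV_t) / P = 9199.583728 / 1167.813255 = 7.877615


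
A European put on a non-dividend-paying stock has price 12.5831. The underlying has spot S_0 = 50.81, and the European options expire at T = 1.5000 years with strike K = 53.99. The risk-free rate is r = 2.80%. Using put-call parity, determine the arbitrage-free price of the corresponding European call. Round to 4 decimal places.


Put-call parity: C - P = S_0 * exp(-qT) - K * exp(-rT).
S_0 * exp(-qT) = 50.8100 * 1.00000000 = 50.81000000
K * exp(-rT) = 53.9900 * 0.95886978 = 51.76937945
C = P + S*exp(-qT) - K*exp(-rT)
C = 12.5831 + 50.81000000 - 51.76937945 = 11.6237

Answer: Call price = 11.6237


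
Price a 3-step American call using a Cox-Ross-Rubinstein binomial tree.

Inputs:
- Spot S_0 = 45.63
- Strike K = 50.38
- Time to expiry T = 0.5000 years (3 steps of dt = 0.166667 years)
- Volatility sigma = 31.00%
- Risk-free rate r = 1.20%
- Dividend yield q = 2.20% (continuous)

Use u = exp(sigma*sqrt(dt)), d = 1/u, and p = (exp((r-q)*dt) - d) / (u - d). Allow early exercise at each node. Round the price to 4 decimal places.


Answer: Price = V(0,0) = 2.1039

Derivation:
dt = T/N = 0.166667
u = exp(sigma*sqrt(dt)) = 1.134914; d = 1/u = 0.881124
p = (exp((r-q)*dt) - d) / (u - d) = 0.461841
Discount per step: exp(-r*dt) = 0.998002
Stock lattice S(k, i) with i counting down-moves:
  k=0: S(0,0) = 45.6300
  k=1: S(1,0) = 51.7861; S(1,1) = 40.2057
  k=2: S(2,0) = 58.7728; S(2,1) = 45.6300; S(2,2) = 35.4262
  k=3: S(3,0) = 66.7021; S(3,1) = 51.7861; S(3,2) = 40.2057; S(3,3) = 31.2149
Terminal payoffs V(N, i) = max(S_T - K, 0):
  V(3,0) = 16.322091; V(3,1) = 1.406131; V(3,2) = 0.000000; V(3,3) = 0.000000
Backward induction: V(k, i) = exp(-r*dt) * [p * V(k+1, i) + (1-p) * V(k+1, i+1)]; then take max(V_cont, immediate exercise) for American.
  V(2,0) = exp(-r*dt) * [p*16.322091 + (1-p)*1.406131] = 8.278364; exercise = 8.392810; V(2,0) = max -> 8.392810
  V(2,1) = exp(-r*dt) * [p*1.406131 + (1-p)*0.000000] = 0.648112; exercise = 0.000000; V(2,1) = max -> 0.648112
  V(2,2) = exp(-r*dt) * [p*0.000000 + (1-p)*0.000000] = 0.000000; exercise = 0.000000; V(2,2) = max -> 0.000000
  V(1,0) = exp(-r*dt) * [p*8.392810 + (1-p)*0.648112] = 4.216492; exercise = 1.406131; V(1,0) = max -> 4.216492
  V(1,1) = exp(-r*dt) * [p*0.648112 + (1-p)*0.000000] = 0.298727; exercise = 0.000000; V(1,1) = max -> 0.298727
  V(0,0) = exp(-r*dt) * [p*4.216492 + (1-p)*0.298727] = 2.103900; exercise = 0.000000; V(0,0) = max -> 2.103900


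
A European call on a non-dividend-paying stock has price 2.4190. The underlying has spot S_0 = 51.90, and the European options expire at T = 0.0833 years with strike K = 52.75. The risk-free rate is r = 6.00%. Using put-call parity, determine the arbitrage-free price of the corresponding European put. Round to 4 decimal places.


Answer: Put price = 3.0060

Derivation:
Put-call parity: C - P = S_0 * exp(-qT) - K * exp(-rT).
S_0 * exp(-qT) = 51.9000 * 1.00000000 = 51.90000000
K * exp(-rT) = 52.7500 * 0.99501447 = 52.48701325
P = C - S*exp(-qT) + K*exp(-rT)
P = 2.4190 - 51.90000000 + 52.48701325 = 3.0060


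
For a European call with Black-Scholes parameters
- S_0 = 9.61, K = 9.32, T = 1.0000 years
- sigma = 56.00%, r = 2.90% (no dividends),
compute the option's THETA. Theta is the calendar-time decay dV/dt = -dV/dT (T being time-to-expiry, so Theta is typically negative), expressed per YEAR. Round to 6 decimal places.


d1 = 0.3865028469; d2 = -0.1734971531
phi(d1) = 0.3702300320; exp(-qT) = 1.0000000000; exp(-rT) = 0.9714164645
Theta = -S*exp(-qT)*phi(d1)*sigma/(2*sqrt(T)) - r*K*exp(-rT)*N(d2) + q*S*exp(-qT)*N(d1)
N(d1) = 0.6504378527; N(d2) = 0.4311303327; sqrt(T) = 1.0000000000
Term 1 = -9.6100 * 1.0000000000 * 0.3702300320 * 0.5600 / (2 * 1.0000000000) = -0.9962149701
Term 2 = -0.0290 * 9.3200 * 0.9714164645 * 0.4311303327 = -0.1131951839
Term 3 = 0 (no dividend yield, q = 0)
Theta = -0.9962149701 + (-0.1131951839) + (0.0000000000) = -1.109410

Answer: Theta = -1.109410


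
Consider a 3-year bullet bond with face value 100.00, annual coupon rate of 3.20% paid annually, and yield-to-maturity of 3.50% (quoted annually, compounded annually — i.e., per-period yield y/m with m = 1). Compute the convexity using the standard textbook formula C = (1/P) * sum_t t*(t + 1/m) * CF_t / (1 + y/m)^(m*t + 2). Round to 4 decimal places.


Answer: Convexity = 10.7423

Derivation:
Coupon per period c = face * coupon_rate / m = 3.200000
Periods per year m = 1; per-period yield y/m = 0.035000
Number of cashflows N = 3
Cashflows (t years, CF_t, discount factor 1/(1+y/m)^(m*t), PV):
  t = 1.0000: CF_t = 3.200000, DF = 0.966184, PV = 3.091787
  t = 2.0000: CF_t = 3.200000, DF = 0.933511, PV = 2.987234
  t = 3.0000: CF_t = 103.200000, DF = 0.901943, PV = 93.080487
Price P = sum_t PV_t = 99.159509
Convexity numerator sum_t t*(t + 1/m) * CF_t / (1+y/m)^(m*t + 2):
  t = 1.0000: term = 5.772433
  t = 2.0000: term = 16.731691
  t = 3.0000: term = 1042.699570
Convexity = (1/P) * sum = 1065.203694 / 99.159509 = 10.742325


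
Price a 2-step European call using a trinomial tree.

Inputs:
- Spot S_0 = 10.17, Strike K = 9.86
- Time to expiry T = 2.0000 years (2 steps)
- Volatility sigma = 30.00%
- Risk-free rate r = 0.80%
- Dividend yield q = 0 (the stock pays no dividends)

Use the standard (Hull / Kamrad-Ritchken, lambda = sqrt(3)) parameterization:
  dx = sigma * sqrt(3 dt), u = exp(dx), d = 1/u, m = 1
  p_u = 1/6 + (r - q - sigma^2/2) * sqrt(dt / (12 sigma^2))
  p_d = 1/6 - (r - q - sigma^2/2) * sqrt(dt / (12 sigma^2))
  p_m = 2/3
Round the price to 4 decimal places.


Answer: Price = V(0,0) = 1.7162

Derivation:
dt = T/N = 1.000000; dx = sigma*sqrt(3*dt) = 0.519615
u = exp(dx) = 1.681381; d = 1/u = 0.594749
p_u = 0.131063, p_m = 0.666667, p_d = 0.202270
Discount per step: exp(-r*dt) = 0.992032
Stock lattice S(k, j) with j the centered position index:
  k=0: S(0,+0) = 10.1700
  k=1: S(1,-1) = 6.0486; S(1,+0) = 10.1700; S(1,+1) = 17.0996
  k=2: S(2,-2) = 3.5974; S(2,-1) = 6.0486; S(2,+0) = 10.1700; S(2,+1) = 17.0996; S(2,+2) = 28.7510
Terminal payoffs V(N, j) = max(S_T - K, 0):
  V(2,-2) = 0.000000; V(2,-1) = 0.000000; V(2,+0) = 0.310000; V(2,+1) = 7.239641; V(2,+2) = 18.891004
Backward induction: V(k, j) = exp(-r*dt) * [p_u * V(k+1, j+1) + p_m * V(k+1, j) + p_d * V(k+1, j-1)]
  V(1,-1) = exp(-r*dt) * [p_u*0.310000 + p_m*0.000000 + p_d*0.000000] = 0.040306
  V(1,+0) = exp(-r*dt) * [p_u*7.239641 + p_m*0.310000 + p_d*0.000000] = 1.146311
  V(1,+1) = exp(-r*dt) * [p_u*18.891004 + p_m*7.239641 + p_d*0.310000] = 7.306365
  V(0,+0) = exp(-r*dt) * [p_u*7.306365 + p_m*1.146311 + p_d*0.040306] = 1.716173


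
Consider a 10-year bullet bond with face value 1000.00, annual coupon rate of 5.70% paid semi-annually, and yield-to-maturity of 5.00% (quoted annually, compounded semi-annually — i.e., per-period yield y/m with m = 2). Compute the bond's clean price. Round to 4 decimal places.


Coupon per period c = face * coupon_rate / m = 28.500000
Periods per year m = 2; per-period yield y/m = 0.025000
Number of cashflows N = 20
Cashflows (t years, CF_t, discount factor 1/(1+y/m)^(m*t), PV):
  t = 0.5000: CF_t = 28.500000, DF = 0.975610, PV = 27.804878
  t = 1.0000: CF_t = 28.500000, DF = 0.951814, PV = 27.126710
  t = 1.5000: CF_t = 28.500000, DF = 0.928599, PV = 26.465083
  t = 2.0000: CF_t = 28.500000, DF = 0.905951, PV = 25.819593
  t = 2.5000: CF_t = 28.500000, DF = 0.883854, PV = 25.189847
  t = 3.0000: CF_t = 28.500000, DF = 0.862297, PV = 24.575461
  t = 3.5000: CF_t = 28.500000, DF = 0.841265, PV = 23.976059
  t = 4.0000: CF_t = 28.500000, DF = 0.820747, PV = 23.391277
  t = 4.5000: CF_t = 28.500000, DF = 0.800728, PV = 22.820758
  t = 5.0000: CF_t = 28.500000, DF = 0.781198, PV = 22.264154
  t = 5.5000: CF_t = 28.500000, DF = 0.762145, PV = 21.721126
  t = 6.0000: CF_t = 28.500000, DF = 0.743556, PV = 21.191343
  t = 6.5000: CF_t = 28.500000, DF = 0.725420, PV = 20.674481
  t = 7.0000: CF_t = 28.500000, DF = 0.707727, PV = 20.170225
  t = 7.5000: CF_t = 28.500000, DF = 0.690466, PV = 19.678268
  t = 8.0000: CF_t = 28.500000, DF = 0.673625, PV = 19.198311
  t = 8.5000: CF_t = 28.500000, DF = 0.657195, PV = 18.730059
  t = 9.0000: CF_t = 28.500000, DF = 0.641166, PV = 18.273228
  t = 9.5000: CF_t = 28.500000, DF = 0.625528, PV = 17.827540
  t = 10.0000: CF_t = 1028.500000, DF = 0.610271, PV = 627.663665
Price P = sum_t PV_t = 1054.562068

Answer: Price = 1054.5621


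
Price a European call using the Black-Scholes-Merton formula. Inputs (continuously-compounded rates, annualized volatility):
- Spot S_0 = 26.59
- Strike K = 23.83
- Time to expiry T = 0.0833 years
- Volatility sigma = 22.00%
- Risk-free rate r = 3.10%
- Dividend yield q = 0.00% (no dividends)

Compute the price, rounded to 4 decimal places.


d1 = (ln(S/K) + (r - q + 0.5*sigma^2) * T) / (sigma * sqrt(T)) = 1.79835558
d2 = d1 - sigma * sqrt(T) = 1.73485975
exp(-rT) = 0.99742103; exp(-qT) = 1.00000000
C = S_0 * exp(-qT) * N(d1) - K * exp(-rT) * N(d2)
N(d1) = 0.96393966; N(d2) = 0.95861718
C = 26.5900 * 1.00000000 * 0.96393966 - 23.8300 * 0.99742103 * 0.95861718 = 2.8462

Answer: Price = 2.8462


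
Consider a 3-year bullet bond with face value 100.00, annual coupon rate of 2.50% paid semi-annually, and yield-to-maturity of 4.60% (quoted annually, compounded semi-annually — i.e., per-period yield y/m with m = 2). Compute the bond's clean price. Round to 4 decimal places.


Coupon per period c = face * coupon_rate / m = 1.250000
Periods per year m = 2; per-period yield y/m = 0.023000
Number of cashflows N = 6
Cashflows (t years, CF_t, discount factor 1/(1+y/m)^(m*t), PV):
  t = 0.5000: CF_t = 1.250000, DF = 0.977517, PV = 1.221896
  t = 1.0000: CF_t = 1.250000, DF = 0.955540, PV = 1.194425
  t = 1.5000: CF_t = 1.250000, DF = 0.934056, PV = 1.167570
  t = 2.0000: CF_t = 1.250000, DF = 0.913056, PV = 1.141320
  t = 2.5000: CF_t = 1.250000, DF = 0.892528, PV = 1.115660
  t = 3.0000: CF_t = 101.250000, DF = 0.872461, PV = 88.336712
Price P = sum_t PV_t = 94.177583

Answer: Price = 94.1776


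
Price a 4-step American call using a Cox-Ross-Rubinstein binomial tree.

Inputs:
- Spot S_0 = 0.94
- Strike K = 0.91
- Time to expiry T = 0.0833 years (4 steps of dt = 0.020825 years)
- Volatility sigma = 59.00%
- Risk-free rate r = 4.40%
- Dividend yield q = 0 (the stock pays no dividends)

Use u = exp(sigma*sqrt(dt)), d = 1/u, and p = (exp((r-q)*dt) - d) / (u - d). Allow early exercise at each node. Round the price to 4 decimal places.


Answer: Price = V(0,0) = 0.0814

Derivation:
dt = T/N = 0.020825
u = exp(sigma*sqrt(dt)) = 1.088872; d = 1/u = 0.918382
p = (exp((r-q)*dt) - d) / (u - d) = 0.484104
Discount per step: exp(-r*dt) = 0.999084
Stock lattice S(k, i) with i counting down-moves:
  k=0: S(0,0) = 0.9400
  k=1: S(1,0) = 1.0235; S(1,1) = 0.8633
  k=2: S(2,0) = 1.1145; S(2,1) = 0.9400; S(2,2) = 0.7928
  k=3: S(3,0) = 1.2136; S(3,1) = 1.0235; S(3,2) = 0.8633; S(3,3) = 0.7281
  k=4: S(4,0) = 1.3214; S(4,1) = 1.1145; S(4,2) = 0.9400; S(4,3) = 0.7928; S(4,4) = 0.6687
Terminal payoffs V(N, i) = max(S_T - K, 0):
  V(4,0) = 0.411402; V(4,1) = 0.204503; V(4,2) = 0.030000; V(4,3) = 0.000000; V(4,4) = 0.000000
Backward induction: V(k, i) = exp(-r*dt) * [p * V(k+1, i) + (1-p) * V(k+1, i+1)]; then take max(V_cont, immediate exercise) for American.
  V(3,0) = exp(-r*dt) * [p*0.411402 + (1-p)*0.204503] = 0.304385; exercise = 0.303551; V(3,0) = max -> 0.304385
  V(3,1) = exp(-r*dt) * [p*0.204503 + (1-p)*0.030000] = 0.114373; exercise = 0.113540; V(3,1) = max -> 0.114373
  V(3,2) = exp(-r*dt) * [p*0.030000 + (1-p)*0.000000] = 0.014510; exercise = 0.000000; V(3,2) = max -> 0.014510
  V(3,3) = exp(-r*dt) * [p*0.000000 + (1-p)*0.000000] = 0.000000; exercise = 0.000000; V(3,3) = max -> 0.000000
  V(2,0) = exp(-r*dt) * [p*0.304385 + (1-p)*0.114373] = 0.206169; exercise = 0.204503; V(2,0) = max -> 0.206169
  V(2,1) = exp(-r*dt) * [p*0.114373 + (1-p)*0.014510] = 0.062796; exercise = 0.030000; V(2,1) = max -> 0.062796
  V(2,2) = exp(-r*dt) * [p*0.014510 + (1-p)*0.000000] = 0.007018; exercise = 0.000000; V(2,2) = max -> 0.007018
  V(1,0) = exp(-r*dt) * [p*0.206169 + (1-p)*0.062796] = 0.132083; exercise = 0.113540; V(1,0) = max -> 0.132083
  V(1,1) = exp(-r*dt) * [p*0.062796 + (1-p)*0.007018] = 0.033989; exercise = 0.000000; V(1,1) = max -> 0.033989
  V(0,0) = exp(-r*dt) * [p*0.132083 + (1-p)*0.033989] = 0.081402; exercise = 0.030000; V(0,0) = max -> 0.081402
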